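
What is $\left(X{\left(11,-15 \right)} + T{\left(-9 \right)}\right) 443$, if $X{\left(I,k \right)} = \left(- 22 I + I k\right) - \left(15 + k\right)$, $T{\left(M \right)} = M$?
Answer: $-184288$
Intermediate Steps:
$X{\left(I,k \right)} = -15 - k - 22 I + I k$
$\left(X{\left(11,-15 \right)} + T{\left(-9 \right)}\right) 443 = \left(\left(-15 - -15 - 242 + 11 \left(-15\right)\right) - 9\right) 443 = \left(\left(-15 + 15 - 242 - 165\right) - 9\right) 443 = \left(-407 - 9\right) 443 = \left(-416\right) 443 = -184288$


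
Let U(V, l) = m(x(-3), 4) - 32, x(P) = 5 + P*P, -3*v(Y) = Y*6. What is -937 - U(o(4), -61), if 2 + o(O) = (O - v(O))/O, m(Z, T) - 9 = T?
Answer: -918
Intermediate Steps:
v(Y) = -2*Y (v(Y) = -Y*6/3 = -2*Y)
x(P) = 5 + P²
m(Z, T) = 9 + T
o(O) = 1 (o(O) = -2 + (O - (-2)*O)/O = -2 + (O + 2*O)/O = -2 + (3*O)/O = -2 + 3 = 1)
U(V, l) = -19 (U(V, l) = (9 + 4) - 32 = 13 - 32 = -19)
-937 - U(o(4), -61) = -937 - 1*(-19) = -937 + 19 = -918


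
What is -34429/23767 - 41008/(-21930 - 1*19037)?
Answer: -435815707/973662689 ≈ -0.44760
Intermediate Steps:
-34429/23767 - 41008/(-21930 - 1*19037) = -34429*1/23767 - 41008/(-21930 - 19037) = -34429/23767 - 41008/(-40967) = -34429/23767 - 41008*(-1/40967) = -34429/23767 + 41008/40967 = -435815707/973662689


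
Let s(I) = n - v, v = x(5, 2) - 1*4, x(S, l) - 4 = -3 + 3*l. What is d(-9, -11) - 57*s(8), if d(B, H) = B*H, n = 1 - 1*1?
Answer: 270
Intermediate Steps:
x(S, l) = 1 + 3*l (x(S, l) = 4 + (-3 + 3*l) = 1 + 3*l)
n = 0 (n = 1 - 1 = 0)
v = 3 (v = (1 + 3*2) - 1*4 = (1 + 6) - 4 = 7 - 4 = 3)
s(I) = -3 (s(I) = 0 - 1*3 = 0 - 3 = -3)
d(-9, -11) - 57*s(8) = -9*(-11) - 57*(-3) = 99 + 171 = 270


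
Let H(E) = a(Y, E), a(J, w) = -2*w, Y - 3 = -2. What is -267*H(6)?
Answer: 3204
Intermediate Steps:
Y = 1 (Y = 3 - 2 = 1)
H(E) = -2*E
-267*H(6) = -(-534)*6 = -267*(-12) = 3204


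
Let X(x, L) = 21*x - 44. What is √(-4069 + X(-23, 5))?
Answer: 2*I*√1149 ≈ 67.794*I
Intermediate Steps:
X(x, L) = -44 + 21*x
√(-4069 + X(-23, 5)) = √(-4069 + (-44 + 21*(-23))) = √(-4069 + (-44 - 483)) = √(-4069 - 527) = √(-4596) = 2*I*√1149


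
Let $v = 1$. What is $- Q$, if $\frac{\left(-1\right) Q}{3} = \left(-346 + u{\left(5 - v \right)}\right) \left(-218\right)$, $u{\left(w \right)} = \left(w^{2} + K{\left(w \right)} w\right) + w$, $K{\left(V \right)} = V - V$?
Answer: $213204$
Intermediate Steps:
$K{\left(V \right)} = 0$
$u{\left(w \right)} = w + w^{2}$ ($u{\left(w \right)} = \left(w^{2} + 0 w\right) + w = \left(w^{2} + 0\right) + w = w^{2} + w = w + w^{2}$)
$Q = -213204$ ($Q = - 3 \left(-346 + \left(5 - 1\right) \left(1 + \left(5 - 1\right)\right)\right) \left(-218\right) = - 3 \left(-346 + 4 \left(1 + 4\right)\right) \left(-218\right) = - 3 \left(-346 + 4 \cdot 5\right) \left(-218\right) = - 3 \left(-346 + 20\right) \left(-218\right) = - 3 \left(\left(-326\right) \left(-218\right)\right) = \left(-3\right) 71068 = -213204$)
$- Q = \left(-1\right) \left(-213204\right) = 213204$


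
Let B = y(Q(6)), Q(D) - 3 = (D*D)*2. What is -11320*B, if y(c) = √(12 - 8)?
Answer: -22640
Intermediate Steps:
Q(D) = 3 + 2*D² (Q(D) = 3 + (D*D)*2 = 3 + D²*2 = 3 + 2*D²)
y(c) = 2 (y(c) = √4 = 2)
B = 2
-11320*B = -11320*2 = -22640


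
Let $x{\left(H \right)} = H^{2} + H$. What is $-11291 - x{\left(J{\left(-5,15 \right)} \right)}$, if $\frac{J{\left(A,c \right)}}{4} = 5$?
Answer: $-11711$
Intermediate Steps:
$J{\left(A,c \right)} = 20$ ($J{\left(A,c \right)} = 4 \cdot 5 = 20$)
$x{\left(H \right)} = H + H^{2}$
$-11291 - x{\left(J{\left(-5,15 \right)} \right)} = -11291 - 20 \left(1 + 20\right) = -11291 - 20 \cdot 21 = -11291 - 420 = -11711$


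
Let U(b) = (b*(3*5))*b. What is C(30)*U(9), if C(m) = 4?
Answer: 4860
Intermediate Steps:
U(b) = 15*b² (U(b) = (b*15)*b = (15*b)*b = 15*b²)
C(30)*U(9) = 4*(15*9²) = 4*(15*81) = 4*1215 = 4860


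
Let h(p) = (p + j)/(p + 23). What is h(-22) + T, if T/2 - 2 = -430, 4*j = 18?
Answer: -1747/2 ≈ -873.50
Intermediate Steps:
j = 9/2 (j = (¼)*18 = 9/2 ≈ 4.5000)
T = -856 (T = 4 + 2*(-430) = 4 - 860 = -856)
h(p) = (9/2 + p)/(23 + p) (h(p) = (p + 9/2)/(p + 23) = (9/2 + p)/(23 + p))
h(-22) + T = (9/2 - 22)/(23 - 22) - 856 = -35/2/1 - 856 = 1*(-35/2) - 856 = -35/2 - 856 = -1747/2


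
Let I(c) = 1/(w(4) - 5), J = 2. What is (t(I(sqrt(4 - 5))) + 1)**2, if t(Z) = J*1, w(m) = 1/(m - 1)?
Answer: 9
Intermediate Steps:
w(m) = 1/(-1 + m)
I(c) = -3/14 (I(c) = 1/(1/(-1 + 4) - 5) = 1/(1/3 - 5) = 1/(-14/3) = -3/14)
t(Z) = 2 (t(Z) = 2*1 = 2)
(t(I(sqrt(4 - 5))) + 1)**2 = (2 + 1)**2 = 3**2 = 9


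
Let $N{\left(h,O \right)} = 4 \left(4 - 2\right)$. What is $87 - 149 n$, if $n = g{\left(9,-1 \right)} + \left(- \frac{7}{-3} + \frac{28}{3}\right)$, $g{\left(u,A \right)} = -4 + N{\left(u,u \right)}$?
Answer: $- \frac{6742}{3} \approx -2247.3$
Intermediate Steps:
$N{\left(h,O \right)} = 8$ ($N{\left(h,O \right)} = 4 \cdot 2 = 8$)
$g{\left(u,A \right)} = 4$ ($g{\left(u,A \right)} = -4 + 8 = 4$)
$n = \frac{47}{3}$ ($n = 4 + \left(- \frac{7}{-3} + \frac{28}{3}\right) = 4 + \left(\left(-7\right) \left(- \frac{1}{3}\right) + 28 \cdot \frac{1}{3}\right) = 4 + \left(\frac{7}{3} + \frac{28}{3}\right) = 4 + \frac{35}{3} = \frac{47}{3} \approx 15.667$)
$87 - 149 n = 87 - \frac{7003}{3} = - \frac{6742}{3}$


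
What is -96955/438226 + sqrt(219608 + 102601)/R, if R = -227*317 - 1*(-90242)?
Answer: -96955/438226 + 3*sqrt(35801)/18283 ≈ -0.19020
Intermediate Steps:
R = 18283 (R = -71959 + 90242 = 18283)
-96955/438226 + sqrt(219608 + 102601)/R = -96955/438226 + sqrt(219608 + 102601)/18283 = -96955*1/438226 + sqrt(322209)*(1/18283) = -96955/438226 + (3*sqrt(35801))*(1/18283) = -96955/438226 + 3*sqrt(35801)/18283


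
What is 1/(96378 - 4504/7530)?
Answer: 3765/362860918 ≈ 1.0376e-5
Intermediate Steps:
1/(96378 - 4504/7530) = 1/(96378 - 4504*1/7530) = 1/(96378 - 2252/3765) = 1/(362860918/3765) = 3765/362860918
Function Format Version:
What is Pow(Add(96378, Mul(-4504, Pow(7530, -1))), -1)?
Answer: Rational(3765, 362860918) ≈ 1.0376e-5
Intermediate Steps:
Pow(Add(96378, Mul(-4504, Pow(7530, -1))), -1) = Pow(Add(96378, Mul(-4504, Rational(1, 7530))), -1) = Pow(Add(96378, Rational(-2252, 3765)), -1) = Pow(Rational(362860918, 3765), -1) = Rational(3765, 362860918)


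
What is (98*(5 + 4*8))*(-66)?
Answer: -239316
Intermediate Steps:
(98*(5 + 4*8))*(-66) = (98*(5 + 32))*(-66) = (98*37)*(-66) = 3626*(-66) = -239316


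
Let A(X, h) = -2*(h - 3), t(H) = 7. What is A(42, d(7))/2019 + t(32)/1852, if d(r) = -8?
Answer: 54877/3739188 ≈ 0.014676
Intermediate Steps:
A(X, h) = 6 - 2*h (A(X, h) = -2*(-3 + h) = 6 - 2*h)
A(42, d(7))/2019 + t(32)/1852 = (6 - 2*(-8))/2019 + 7/1852 = (6 + 16)*(1/2019) + 7*(1/1852) = 22*(1/2019) + 7/1852 = 22/2019 + 7/1852 = 54877/3739188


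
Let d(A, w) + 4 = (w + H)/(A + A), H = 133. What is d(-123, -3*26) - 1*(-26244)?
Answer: 6454985/246 ≈ 26240.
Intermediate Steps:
d(A, w) = -4 + (133 + w)/(2*A) (d(A, w) = -4 + (w + 133)/(A + A) = -4 + (133 + w)/((2*A)) = -4 + (133 + w)*(1/(2*A)) = -4 + (133 + w)/(2*A))
d(-123, -3*26) - 1*(-26244) = (½)*(133 - 3*26 - 8*(-123))/(-123) - 1*(-26244) = (½)*(-1/123)*(133 - 78 + 984) + 26244 = (½)*(-1/123)*1039 + 26244 = -1039/246 + 26244 = 6454985/246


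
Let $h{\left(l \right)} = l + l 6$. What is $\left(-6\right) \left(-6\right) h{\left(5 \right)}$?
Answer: $1260$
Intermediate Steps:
$h{\left(l \right)} = 7 l$ ($h{\left(l \right)} = l + 6 l = 7 l$)
$\left(-6\right) \left(-6\right) h{\left(5 \right)} = \left(-6\right) \left(-6\right) 7 \cdot 5 = 36 \cdot 35 = 1260$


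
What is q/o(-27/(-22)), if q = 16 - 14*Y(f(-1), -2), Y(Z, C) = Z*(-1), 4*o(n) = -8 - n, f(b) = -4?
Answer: 3520/203 ≈ 17.340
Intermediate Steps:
o(n) = -2 - n/4 (o(n) = (-8 - n)/4 = -2 - n/4)
Y(Z, C) = -Z
q = -40 (q = 16 - (-14)*(-4) = 16 - 14*4 = 16 - 56 = -40)
q/o(-27/(-22)) = -40/(-2 - (-27)/(4*(-22))) = -40/(-2 - (-27)*(-1)/(4*22)) = -40/(-2 - ¼*27/22) = -40/(-2 - 27/88) = -40/(-203/88) = -40*(-88/203) = 3520/203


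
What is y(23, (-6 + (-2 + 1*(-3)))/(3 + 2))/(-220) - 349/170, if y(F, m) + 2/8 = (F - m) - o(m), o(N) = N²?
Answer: -801987/374000 ≈ -2.1443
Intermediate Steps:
y(F, m) = -¼ + F - m - m² (y(F, m) = -¼ + ((F - m) - m²) = -¼ + (F - m - m²) = -¼ + F - m - m²)
y(23, (-6 + (-2 + 1*(-3)))/(3 + 2))/(-220) - 349/170 = (-¼ + 23 - (-6 + (-2 + 1*(-3)))/(3 + 2) - ((-6 + (-2 + 1*(-3)))/(3 + 2))²)/(-220) - 349/170 = (-¼ + 23 - (-6 + (-2 - 3))/5 - ((-6 + (-2 - 3))/5)²)*(-1/220) - 349*1/170 = (-¼ + 23 - (-6 - 5)/5 - ((-6 - 5)*(⅕))²)*(-1/220) - 349/170 = (-¼ + 23 - (-11)/5 - (-11*⅕)²)*(-1/220) - 349/170 = (-¼ + 23 - 1*(-11/5) - (-11/5)²)*(-1/220) - 349/170 = (-¼ + 23 + 11/5 - 1*121/25)*(-1/220) - 349/170 = (-¼ + 23 + 11/5 - 121/25)*(-1/220) - 349/170 = (2011/100)*(-1/220) - 349/170 = -2011/22000 - 349/170 = -801987/374000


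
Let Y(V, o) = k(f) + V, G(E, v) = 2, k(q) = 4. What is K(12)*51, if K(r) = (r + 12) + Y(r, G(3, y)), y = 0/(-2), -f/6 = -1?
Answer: 2040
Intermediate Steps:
f = 6 (f = -6*(-1) = 6)
y = 0 (y = 0*(-½) = 0)
Y(V, o) = 4 + V
K(r) = 16 + 2*r (K(r) = (r + 12) + (4 + r) = (12 + r) + (4 + r) = 16 + 2*r)
K(12)*51 = (16 + 2*12)*51 = (16 + 24)*51 = 40*51 = 2040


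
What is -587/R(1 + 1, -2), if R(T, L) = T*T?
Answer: -587/4 ≈ -146.75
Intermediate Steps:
R(T, L) = T²
-587/R(1 + 1, -2) = -587/(1 + 1)² = -587/(2²) = -587/4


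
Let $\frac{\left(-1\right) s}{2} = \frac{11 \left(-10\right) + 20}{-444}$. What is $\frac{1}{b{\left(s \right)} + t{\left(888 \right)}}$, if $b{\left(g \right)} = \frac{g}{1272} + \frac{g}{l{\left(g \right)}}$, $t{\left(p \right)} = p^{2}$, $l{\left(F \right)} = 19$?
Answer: $\frac{298072}{235042880713} \approx 1.2682 \cdot 10^{-6}$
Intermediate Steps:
$s = - \frac{15}{37}$ ($s = - 2 \frac{11 \left(-10\right) + 20}{-444} = - 2 \left(-110 + 20\right) \left(- \frac{1}{444}\right) = - 2 \left(\left(-90\right) \left(- \frac{1}{444}\right)\right) = \left(-2\right) \frac{15}{74} = - \frac{15}{37} \approx -0.40541$)
$b{\left(g \right)} = \frac{1291 g}{24168}$ ($b{\left(g \right)} = \frac{g}{1272} + \frac{g}{19} = \frac{1291 g}{24168}$)
$\frac{1}{b{\left(s \right)} + t{\left(888 \right)}} = \frac{1}{\frac{1291}{24168} \left(- \frac{15}{37}\right) + 888^{2}} = \frac{1}{- \frac{6455}{298072} + 788544} = \frac{1}{\frac{235042880713}{298072}} = \frac{298072}{235042880713}$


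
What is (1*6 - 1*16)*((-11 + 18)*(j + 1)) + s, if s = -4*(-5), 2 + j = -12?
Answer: 930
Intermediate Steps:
j = -14 (j = -2 - 12 = -14)
s = 20
(1*6 - 1*16)*((-11 + 18)*(j + 1)) + s = (1*6 - 1*16)*((-11 + 18)*(-14 + 1)) + 20 = (6 - 16)*(7*(-13)) + 20 = -10*(-91) + 20 = 910 + 20 = 930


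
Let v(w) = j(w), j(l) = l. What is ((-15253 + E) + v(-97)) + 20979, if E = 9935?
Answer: 15564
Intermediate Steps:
v(w) = w
((-15253 + E) + v(-97)) + 20979 = ((-15253 + 9935) - 97) + 20979 = (-5318 - 97) + 20979 = -5415 + 20979 = 15564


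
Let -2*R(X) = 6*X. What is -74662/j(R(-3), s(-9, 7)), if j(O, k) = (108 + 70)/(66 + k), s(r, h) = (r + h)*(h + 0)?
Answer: -1941212/89 ≈ -21811.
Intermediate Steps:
s(r, h) = h*(h + r) (s(r, h) = (h + r)*h = h*(h + r))
R(X) = -3*X
j(O, k) = 178/(66 + k)
-74662/j(R(-3), s(-9, 7)) = -(2463846/89 + 261317*(7 - 9)/89) = -74662/(178/(66 + 7*(-2))) = -74662/(178/(66 - 14)) = -74662/(178/52) = -74662/(178*(1/52)) = -74662/89/26 = -74662*26/89 = -1941212/89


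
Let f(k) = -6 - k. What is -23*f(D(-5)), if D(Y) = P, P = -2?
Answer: 92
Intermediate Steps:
D(Y) = -2
-23*f(D(-5)) = -23*(-6 - 1*(-2)) = -23*(-6 + 2) = -23*(-4) = 92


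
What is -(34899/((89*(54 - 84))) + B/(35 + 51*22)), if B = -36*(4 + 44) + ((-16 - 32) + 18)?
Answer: 168809/11570 ≈ 14.590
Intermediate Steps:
B = -1758 (B = -36*48 + (-48 + 18) = -1728 - 30 = -1758)
-(34899/((89*(54 - 84))) + B/(35 + 51*22)) = -(34899/((89*(54 - 84))) - 1758/(35 + 51*22)) = -(34899/((89*(-30))) - 1758/(35 + 1122)) = -(34899/(-2670) - 1758/1157) = -(34899*(-1/2670) - 1758*1/1157) = -(-11633/890 - 1758/1157) = -1*(-168809/11570) = 168809/11570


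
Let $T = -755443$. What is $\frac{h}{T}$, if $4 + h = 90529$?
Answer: $- \frac{90525}{755443} \approx -0.11983$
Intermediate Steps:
$h = 90525$ ($h = -4 + 90529 = 90525$)
$\frac{h}{T} = \frac{90525}{-755443} = 90525 \left(- \frac{1}{755443}\right) = - \frac{90525}{755443}$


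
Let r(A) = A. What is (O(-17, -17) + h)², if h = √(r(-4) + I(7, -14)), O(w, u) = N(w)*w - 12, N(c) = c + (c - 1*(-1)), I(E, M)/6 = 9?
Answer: 301451 + 5490*√2 ≈ 3.0922e+5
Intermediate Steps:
I(E, M) = 54 (I(E, M) = 6*9 = 54)
N(c) = 1 + 2*c (N(c) = c + (c + 1) = c + (1 + c) = 1 + 2*c)
O(w, u) = -12 + w*(1 + 2*w) (O(w, u) = (1 + 2*w)*w - 12 = w*(1 + 2*w) - 12 = -12 + w*(1 + 2*w))
h = 5*√2 (h = √(-4 + 54) = √50 = 5*√2 ≈ 7.0711)
(O(-17, -17) + h)² = ((-12 - 17*(1 + 2*(-17))) + 5*√2)² = ((-12 - 17*(1 - 34)) + 5*√2)² = ((-12 - 17*(-33)) + 5*√2)² = ((-12 + 561) + 5*√2)² = (549 + 5*√2)²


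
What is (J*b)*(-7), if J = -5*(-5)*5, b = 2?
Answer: -1750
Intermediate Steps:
J = 125 (J = 25*5 = 125)
(J*b)*(-7) = (125*2)*(-7) = 250*(-7) = -1750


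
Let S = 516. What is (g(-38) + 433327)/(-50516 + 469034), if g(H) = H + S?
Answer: 433805/418518 ≈ 1.0365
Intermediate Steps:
g(H) = 516 + H (g(H) = H + 516 = 516 + H)
(g(-38) + 433327)/(-50516 + 469034) = ((516 - 38) + 433327)/(-50516 + 469034) = (478 + 433327)/418518 = 433805*(1/418518) = 433805/418518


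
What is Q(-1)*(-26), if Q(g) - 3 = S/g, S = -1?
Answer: -104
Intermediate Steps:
Q(g) = 3 - 1/g
Q(-1)*(-26) = (3 - 1/(-1))*(-26) = (3 - 1*(-1))*(-26) = (3 + 1)*(-26) = 4*(-26) = -104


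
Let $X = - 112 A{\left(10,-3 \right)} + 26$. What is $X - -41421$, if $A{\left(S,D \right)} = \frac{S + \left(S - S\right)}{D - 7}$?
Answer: $41559$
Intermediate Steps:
$A{\left(S,D \right)} = \frac{S}{-7 + D}$ ($A{\left(S,D \right)} = \frac{S + 0}{-7 + D} = \frac{S}{-7 + D}$)
$X = 138$ ($X = - 112 \frac{10}{-7 - 3} + 26 = - 112 \frac{10}{-10} + 26 = - 112 \cdot 10 \left(- \frac{1}{10}\right) + 26 = \left(-112\right) \left(-1\right) + 26 = 112 + 26 = 138$)
$X - -41421 = 138 - -41421 = 138 + 41421 = 41559$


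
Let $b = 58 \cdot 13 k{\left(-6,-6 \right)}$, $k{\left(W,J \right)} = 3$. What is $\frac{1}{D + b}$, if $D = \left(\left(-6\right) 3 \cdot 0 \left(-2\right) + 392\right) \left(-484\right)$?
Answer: $- \frac{1}{187466} \approx -5.3343 \cdot 10^{-6}$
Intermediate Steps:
$D = -189728$ ($D = \left(\left(-18\right) 0 + 392\right) \left(-484\right) = \left(0 + 392\right) \left(-484\right) = 392 \left(-484\right) = -189728$)
$b = 2262$ ($b = 58 \cdot 13 \cdot 3 = 754 \cdot 3 = 2262$)
$\frac{1}{D + b} = \frac{1}{-189728 + 2262} = \frac{1}{-187466} = - \frac{1}{187466}$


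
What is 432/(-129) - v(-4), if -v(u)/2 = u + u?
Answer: -832/43 ≈ -19.349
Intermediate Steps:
v(u) = -4*u (v(u) = -2*(u + u) = -4*u)
432/(-129) - v(-4) = 432/(-129) - (-4)*(-4) = 432*(-1/129) - 1*16 = -144/43 - 16 = -832/43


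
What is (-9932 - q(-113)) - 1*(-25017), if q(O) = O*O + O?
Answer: 2429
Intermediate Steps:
q(O) = O + O**2 (q(O) = O**2 + O = O + O**2)
(-9932 - q(-113)) - 1*(-25017) = (-9932 - (-113)*(1 - 113)) - 1*(-25017) = (-9932 - (-113)*(-112)) + 25017 = (-9932 - 1*12656) + 25017 = (-9932 - 12656) + 25017 = -22588 + 25017 = 2429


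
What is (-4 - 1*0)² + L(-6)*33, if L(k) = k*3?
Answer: -578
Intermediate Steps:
L(k) = 3*k
(-4 - 1*0)² + L(-6)*33 = (-4 - 1*0)² + (3*(-6))*33 = (-4 + 0)² - 18*33 = (-4)² - 594 = 16 - 594 = -578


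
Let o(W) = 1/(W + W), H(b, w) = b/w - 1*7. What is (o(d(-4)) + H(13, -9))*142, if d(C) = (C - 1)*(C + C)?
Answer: -431041/360 ≈ -1197.3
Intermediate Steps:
H(b, w) = -7 + b/w (H(b, w) = b/w - 7 = -7 + b/w)
d(C) = 2*C*(-1 + C) (d(C) = (-1 + C)*(2*C) = 2*C*(-1 + C))
o(W) = 1/(2*W)
(o(d(-4)) + H(13, -9))*142 = (1/(2*((2*(-4)*(-1 - 4)))) + (-7 + 13/(-9)))*142 = (1/(2*((2*(-4)*(-5)))) + (-7 + 13*(-⅑)))*142 = ((½)/40 + (-7 - 13/9))*142 = ((½)*(1/40) - 76/9)*142 = (1/80 - 76/9)*142 = -6071/720*142 = -431041/360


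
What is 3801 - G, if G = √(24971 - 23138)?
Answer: 3801 - √1833 ≈ 3758.2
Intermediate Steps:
G = √1833 ≈ 42.814
3801 - G = 3801 - √1833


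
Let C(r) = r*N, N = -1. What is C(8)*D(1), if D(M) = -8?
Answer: 64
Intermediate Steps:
C(r) = -r (C(r) = r*(-1) = -r)
C(8)*D(1) = -1*8*(-8) = -8*(-8) = 64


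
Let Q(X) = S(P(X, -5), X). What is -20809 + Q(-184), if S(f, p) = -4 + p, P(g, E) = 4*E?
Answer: -20997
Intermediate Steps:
Q(X) = -4 + X
-20809 + Q(-184) = -20809 + (-4 - 184) = -20809 - 188 = -20997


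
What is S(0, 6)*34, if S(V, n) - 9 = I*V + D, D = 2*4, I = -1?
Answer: 578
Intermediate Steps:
D = 8
S(V, n) = 17 - V (S(V, n) = 9 + (-V + 8) = 9 + (8 - V) = 17 - V)
S(0, 6)*34 = (17 - 1*0)*34 = (17 + 0)*34 = 17*34 = 578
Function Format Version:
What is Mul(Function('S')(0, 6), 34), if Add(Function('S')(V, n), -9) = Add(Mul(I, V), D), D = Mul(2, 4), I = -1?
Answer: 578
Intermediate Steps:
D = 8
Function('S')(V, n) = Add(17, Mul(-1, V)) (Function('S')(V, n) = Add(9, Add(Mul(-1, V), 8)) = Add(9, Add(8, Mul(-1, V))) = Add(17, Mul(-1, V)))
Mul(Function('S')(0, 6), 34) = Mul(Add(17, Mul(-1, 0)), 34) = Mul(Add(17, 0), 34) = Mul(17, 34) = 578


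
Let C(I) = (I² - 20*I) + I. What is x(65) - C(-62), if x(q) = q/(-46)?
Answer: -231077/46 ≈ -5023.4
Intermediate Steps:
x(q) = -q/46 (x(q) = q*(-1/46) = -q/46)
C(I) = I² - 19*I
x(65) - C(-62) = -1/46*65 - (-62)*(-19 - 62) = -65/46 - (-62)*(-81) = -65/46 - 1*5022 = -65/46 - 5022 = -231077/46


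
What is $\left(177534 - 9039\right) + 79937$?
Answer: $248432$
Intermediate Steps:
$\left(177534 - 9039\right) + 79937 = 168495 + 79937 = 248432$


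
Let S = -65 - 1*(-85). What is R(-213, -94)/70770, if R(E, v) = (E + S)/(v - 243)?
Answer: 193/23849490 ≈ 8.0924e-6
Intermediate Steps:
S = 20 (S = -65 + 85 = 20)
R(E, v) = (20 + E)/(-243 + v) (R(E, v) = (E + 20)/(v - 243) = (20 + E)/(-243 + v))
R(-213, -94)/70770 = ((20 - 213)/(-243 - 94))/70770 = (-193/(-337))*(1/70770) = -1/337*(-193)*(1/70770) = (193/337)*(1/70770) = 193/23849490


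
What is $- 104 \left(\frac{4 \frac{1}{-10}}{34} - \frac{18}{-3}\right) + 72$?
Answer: $- \frac{46816}{85} \approx -550.78$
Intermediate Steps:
$- 104 \left(\frac{4 \frac{1}{-10}}{34} - \frac{18}{-3}\right) + 72 = - 104 \left(4 \left(- \frac{1}{10}\right) \frac{1}{34} - -6\right) + 72 = - 104 \left(\left(- \frac{2}{5}\right) \frac{1}{34} + 6\right) + 72 = - 104 \left(- \frac{1}{85} + 6\right) + 72 = \left(-104\right) \frac{509}{85} + 72 = - \frac{52936}{85} + 72 = - \frac{46816}{85}$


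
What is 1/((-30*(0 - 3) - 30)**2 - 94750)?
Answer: -1/91150 ≈ -1.0971e-5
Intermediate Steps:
1/((-30*(0 - 3) - 30)**2 - 94750) = 1/((-30*(-3) - 30)**2 - 94750) = 1/((90 - 30)**2 - 94750) = 1/(60**2 - 94750) = 1/(3600 - 94750) = 1/(-91150) = -1/91150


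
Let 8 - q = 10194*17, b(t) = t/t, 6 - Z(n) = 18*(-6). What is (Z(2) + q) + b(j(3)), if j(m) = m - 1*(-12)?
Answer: -173175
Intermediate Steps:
j(m) = 12 + m (j(m) = m + 12 = 12 + m)
Z(n) = 114 (Z(n) = 6 - 18*(-6) = 6 - 1*(-108) = 6 + 108 = 114)
b(t) = 1
q = -173290 (q = 8 - 10194*17 = 8 - 1*173298 = 8 - 173298 = -173290)
(Z(2) + q) + b(j(3)) = (114 - 173290) + 1 = -173176 + 1 = -173175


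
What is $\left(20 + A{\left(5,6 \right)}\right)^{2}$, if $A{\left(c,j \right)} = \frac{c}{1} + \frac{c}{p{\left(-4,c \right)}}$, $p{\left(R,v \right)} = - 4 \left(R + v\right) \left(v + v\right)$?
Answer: $\frac{39601}{64} \approx 618.77$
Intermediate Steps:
$p{\left(R,v \right)} = - 8 v \left(R + v\right)$ ($p{\left(R,v \right)} = - 4 \left(R + v\right) 2 v = - 4 \cdot 2 v \left(R + v\right) = - 8 v \left(R + v\right)$)
$A{\left(c,j \right)} = c - \frac{1}{8 \left(-4 + c\right)}$ ($A{\left(c,j \right)} = \frac{c}{1} + \frac{c}{\left(-8\right) c \left(-4 + c\right)} = c 1 + c \left(- \frac{1}{8 c \left(-4 + c\right)}\right) = c - \frac{1}{8 \left(-4 + c\right)}$)
$\left(20 + A{\left(5,6 \right)}\right)^{2} = \left(20 + \frac{- \frac{1}{8} + 5 \left(-4 + 5\right)}{-4 + 5}\right)^{2} = \left(20 + \frac{- \frac{1}{8} + 5 \cdot 1}{1}\right)^{2} = \left(20 + 1 \left(- \frac{1}{8} + 5\right)\right)^{2} = \left(20 + 1 \cdot \frac{39}{8}\right)^{2} = \left(20 + \frac{39}{8}\right)^{2} = \left(\frac{199}{8}\right)^{2} = \frac{39601}{64}$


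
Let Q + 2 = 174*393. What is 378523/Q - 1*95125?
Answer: -6504268977/68380 ≈ -95120.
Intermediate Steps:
Q = 68380 (Q = -2 + 174*393 = -2 + 68382 = 68380)
378523/Q - 1*95125 = 378523/68380 - 1*95125 = 378523*(1/68380) - 95125 = 378523/68380 - 95125 = -6504268977/68380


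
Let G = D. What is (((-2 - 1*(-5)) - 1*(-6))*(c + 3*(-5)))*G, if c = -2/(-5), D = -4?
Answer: 2628/5 ≈ 525.60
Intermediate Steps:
G = -4
c = ⅖ (c = -2*(-⅕) = ⅖ ≈ 0.40000)
(((-2 - 1*(-5)) - 1*(-6))*(c + 3*(-5)))*G = (((-2 - 1*(-5)) - 1*(-6))*(⅖ + 3*(-5)))*(-4) = (((-2 + 5) + 6)*(⅖ - 15))*(-4) = ((3 + 6)*(-73/5))*(-4) = (9*(-73/5))*(-4) = -657/5*(-4) = 2628/5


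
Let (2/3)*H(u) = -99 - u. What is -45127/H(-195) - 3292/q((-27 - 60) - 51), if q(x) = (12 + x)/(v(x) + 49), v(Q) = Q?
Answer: -2659793/1008 ≈ -2638.7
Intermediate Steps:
q(x) = (12 + x)/(49 + x) (q(x) = (12 + x)/(x + 49) = (12 + x)/(49 + x))
H(u) = -297/2 - 3*u/2 (H(u) = 3*(-99 - u)/2 = -297/2 - 3*u/2)
-45127/H(-195) - 3292/q((-27 - 60) - 51) = -45127/(-297/2 - 3/2*(-195)) - 3292*(49 + ((-27 - 60) - 51))/(12 + ((-27 - 60) - 51)) = -45127/(-297/2 + 585/2) - 3292*(49 + (-87 - 51))/(12 + (-87 - 51)) = -45127/144 - 3292*(49 - 138)/(12 - 138) = -45127*1/144 - 3292/(-126/(-89)) = -45127/144 - 3292/((-1/89*(-126))) = -45127/144 - 3292/126/89 = -45127/144 - 3292*89/126 = -45127/144 - 146494/63 = -2659793/1008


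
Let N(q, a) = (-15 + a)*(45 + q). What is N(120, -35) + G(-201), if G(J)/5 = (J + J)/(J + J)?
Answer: -8245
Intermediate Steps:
G(J) = 5 (G(J) = 5*((J + J)/(J + J)) = 5*((2*J)/((2*J))) = 5*((2*J)*(1/(2*J))) = 5*1 = 5)
N(120, -35) + G(-201) = (-675 - 15*120 + 45*(-35) - 35*120) + 5 = (-675 - 1800 - 1575 - 4200) + 5 = -8250 + 5 = -8245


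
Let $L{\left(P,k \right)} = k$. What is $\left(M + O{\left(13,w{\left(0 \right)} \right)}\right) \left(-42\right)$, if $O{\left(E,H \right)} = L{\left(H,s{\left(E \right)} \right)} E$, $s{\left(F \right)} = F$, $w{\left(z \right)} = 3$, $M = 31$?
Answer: $-8400$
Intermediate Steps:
$O{\left(E,H \right)} = E^{2}$ ($O{\left(E,H \right)} = E E = E^{2}$)
$\left(M + O{\left(13,w{\left(0 \right)} \right)}\right) \left(-42\right) = \left(31 + 13^{2}\right) \left(-42\right) = \left(31 + 169\right) \left(-42\right) = 200 \left(-42\right) = -8400$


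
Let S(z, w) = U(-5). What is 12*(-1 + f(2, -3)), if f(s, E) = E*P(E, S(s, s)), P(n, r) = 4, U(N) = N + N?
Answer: -156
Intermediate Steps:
U(N) = 2*N
S(z, w) = -10 (S(z, w) = 2*(-5) = -10)
f(s, E) = 4*E (f(s, E) = E*4 = 4*E)
12*(-1 + f(2, -3)) = 12*(-1 + 4*(-3)) = 12*(-1 - 12) = 12*(-13) = -156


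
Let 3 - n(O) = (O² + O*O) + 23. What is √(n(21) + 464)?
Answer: I*√438 ≈ 20.928*I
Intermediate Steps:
n(O) = -20 - 2*O² (n(O) = 3 - ((O² + O*O) + 23) = 3 - ((O² + O²) + 23) = 3 - (2*O² + 23) = 3 - (23 + 2*O²) = 3 + (-23 - 2*O²) = -20 - 2*O²)
√(n(21) + 464) = √((-20 - 2*21²) + 464) = √((-20 - 2*441) + 464) = √((-20 - 882) + 464) = √(-902 + 464) = √(-438) = I*√438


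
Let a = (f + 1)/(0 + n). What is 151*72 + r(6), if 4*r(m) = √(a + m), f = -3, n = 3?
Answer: 10872 + √3/3 ≈ 10873.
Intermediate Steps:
a = -⅔ (a = (-3 + 1)/(0 + 3) = -2/3 = -2*⅓ = -⅔ ≈ -0.66667)
r(m) = √(-⅔ + m)/4
151*72 + r(6) = 151*72 + √(-6 + 9*6)/12 = 10872 + √(-6 + 54)/12 = 10872 + √48/12 = 10872 + (4*√3)/12 = 10872 + √3/3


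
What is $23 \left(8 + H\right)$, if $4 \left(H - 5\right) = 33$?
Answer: $\frac{1955}{4} \approx 488.75$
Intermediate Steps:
$H = \frac{53}{4}$ ($H = 5 + \frac{1}{4} \cdot 33 = 5 + \frac{33}{4} = \frac{53}{4} \approx 13.25$)
$23 \left(8 + H\right) = 23 \left(8 + \frac{53}{4}\right) = 23 \cdot \frac{85}{4} = \frac{1955}{4}$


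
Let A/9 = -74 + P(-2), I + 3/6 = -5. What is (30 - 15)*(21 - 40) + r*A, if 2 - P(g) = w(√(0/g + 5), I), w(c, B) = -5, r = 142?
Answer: -85911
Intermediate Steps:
I = -11/2 (I = -½ - 5 = -11/2 ≈ -5.5000)
P(g) = 7 (P(g) = 2 - 1*(-5) = 2 + 5 = 7)
A = -603 (A = 9*(-74 + 7) = 9*(-67) = -603)
(30 - 15)*(21 - 40) + r*A = (30 - 15)*(21 - 40) + 142*(-603) = 15*(-19) - 85626 = -285 - 85626 = -85911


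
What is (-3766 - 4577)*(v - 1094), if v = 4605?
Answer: -29292273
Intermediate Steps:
(-3766 - 4577)*(v - 1094) = (-3766 - 4577)*(4605 - 1094) = -8343*3511 = -29292273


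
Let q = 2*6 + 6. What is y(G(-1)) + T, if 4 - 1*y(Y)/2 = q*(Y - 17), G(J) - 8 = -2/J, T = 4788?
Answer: 5048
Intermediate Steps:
G(J) = 8 - 2/J
q = 18 (q = 12 + 6 = 18)
y(Y) = 620 - 36*Y (y(Y) = 8 - 36*(Y - 17) = 8 - 36*(-17 + Y) = 8 - 2*(-306 + 18*Y) = 8 + (612 - 36*Y) = 620 - 36*Y)
y(G(-1)) + T = (620 - 36*(8 - 2/(-1))) + 4788 = (620 - 36*(8 - 2*(-1))) + 4788 = (620 - 36*(8 + 2)) + 4788 = (620 - 36*10) + 4788 = (620 - 360) + 4788 = 260 + 4788 = 5048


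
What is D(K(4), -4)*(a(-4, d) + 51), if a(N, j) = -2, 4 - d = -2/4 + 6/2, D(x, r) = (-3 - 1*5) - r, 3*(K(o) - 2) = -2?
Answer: -196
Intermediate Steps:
K(o) = 4/3 (K(o) = 2 + (⅓)*(-2) = 2 - ⅔ = 4/3)
D(x, r) = -8 - r (D(x, r) = (-3 - 5) - r = -8 - r)
d = 3/2 (d = 4 - (-2/4 + 6/2) = 4 - (-2*¼ + 6*(½)) = 4 - (-½ + 3) = 4 - 1*5/2 = 4 - 5/2 = 3/2 ≈ 1.5000)
D(K(4), -4)*(a(-4, d) + 51) = (-8 - 1*(-4))*(-2 + 51) = (-8 + 4)*49 = -4*49 = -196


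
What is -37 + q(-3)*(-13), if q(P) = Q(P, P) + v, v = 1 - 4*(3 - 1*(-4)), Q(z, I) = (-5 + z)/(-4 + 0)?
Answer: 288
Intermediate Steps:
Q(z, I) = 5/4 - z/4 (Q(z, I) = (-5 + z)/(-4) = (-5 + z)*(-¼) = 5/4 - z/4)
v = -27 (v = 1 - 4*(3 + 4) = 1 - 4*7 = 1 - 28 = -27)
q(P) = -103/4 - P/4 (q(P) = (5/4 - P/4) - 27 = -103/4 - P/4)
-37 + q(-3)*(-13) = -37 + (-103/4 - ¼*(-3))*(-13) = -37 + (-103/4 + ¾)*(-13) = -37 - 25*(-13) = -37 + 325 = 288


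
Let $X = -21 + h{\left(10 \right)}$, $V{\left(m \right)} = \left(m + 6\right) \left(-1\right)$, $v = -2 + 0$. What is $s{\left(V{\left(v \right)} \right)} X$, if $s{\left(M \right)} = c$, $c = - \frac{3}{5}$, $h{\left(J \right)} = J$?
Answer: $\frac{33}{5} \approx 6.6$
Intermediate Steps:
$c = - \frac{3}{5}$ ($c = \left(-3\right) \frac{1}{5} = - \frac{3}{5} \approx -0.6$)
$v = -2$
$V{\left(m \right)} = -6 - m$ ($V{\left(m \right)} = \left(6 + m\right) \left(-1\right) = -6 - m$)
$X = -11$ ($X = -21 + 10 = -11$)
$s{\left(M \right)} = - \frac{3}{5}$
$s{\left(V{\left(v \right)} \right)} X = \left(- \frac{3}{5}\right) \left(-11\right) = \frac{33}{5}$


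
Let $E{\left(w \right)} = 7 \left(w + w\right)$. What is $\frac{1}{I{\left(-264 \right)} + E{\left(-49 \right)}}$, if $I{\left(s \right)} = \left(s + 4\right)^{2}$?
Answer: $\frac{1}{66914} \approx 1.4945 \cdot 10^{-5}$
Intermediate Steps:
$E{\left(w \right)} = 14 w$ ($E{\left(w \right)} = 7 \cdot 2 w = 14 w$)
$I{\left(s \right)} = \left(4 + s\right)^{2}$
$\frac{1}{I{\left(-264 \right)} + E{\left(-49 \right)}} = \frac{1}{\left(4 - 264\right)^{2} + 14 \left(-49\right)} = \frac{1}{\left(-260\right)^{2} - 686} = \frac{1}{67600 - 686} = \frac{1}{66914}$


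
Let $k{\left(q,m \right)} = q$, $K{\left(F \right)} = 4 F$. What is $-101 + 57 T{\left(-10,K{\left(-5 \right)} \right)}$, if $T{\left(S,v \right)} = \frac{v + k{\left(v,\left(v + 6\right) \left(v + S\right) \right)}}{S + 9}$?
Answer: $2179$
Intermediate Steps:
$T{\left(S,v \right)} = \frac{2 v}{9 + S}$ ($T{\left(S,v \right)} = \frac{v + v}{S + 9} = \frac{2 v}{9 + S}$)
$-101 + 57 T{\left(-10,K{\left(-5 \right)} \right)} = -101 + 57 \frac{2 \cdot 4 \left(-5\right)}{9 - 10} = -101 + 57 \cdot 2 \left(-20\right) \frac{1}{-1} = -101 + 57 \cdot 2 \left(-20\right) \left(-1\right) = -101 + 57 \cdot 40 = -101 + 2280 = 2179$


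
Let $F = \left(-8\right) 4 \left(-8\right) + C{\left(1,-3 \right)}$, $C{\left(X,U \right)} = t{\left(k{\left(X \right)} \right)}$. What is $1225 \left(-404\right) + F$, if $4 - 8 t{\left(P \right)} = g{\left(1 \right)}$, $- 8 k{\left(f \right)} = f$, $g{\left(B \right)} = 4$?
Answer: $-494644$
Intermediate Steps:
$k{\left(f \right)} = - \frac{f}{8}$
$t{\left(P \right)} = 0$ ($t{\left(P \right)} = \frac{1}{2} - \frac{1}{2} = 0$)
$C{\left(X,U \right)} = 0$
$F = 256$ ($F = \left(-8\right) 4 \left(-8\right) + 0 = \left(-32\right) \left(-8\right) + 0 = 256 + 0 = 256$)
$1225 \left(-404\right) + F = 1225 \left(-404\right) + 256 = -494900 + 256 = -494644$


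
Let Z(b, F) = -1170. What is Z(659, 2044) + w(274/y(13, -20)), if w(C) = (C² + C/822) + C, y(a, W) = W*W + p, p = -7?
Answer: -20058049/17161 ≈ -1168.8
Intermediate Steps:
y(a, W) = -7 + W² (y(a, W) = W*W - 7 = W² - 7 = -7 + W²)
w(C) = C² + 823*C/822 (w(C) = (C² + C/822) + C = C² + 823*C/822)
Z(659, 2044) + w(274/y(13, -20)) = -1170 + (274/(-7 + (-20)²))*(823 + 822*(274/(-7 + (-20)²)))/822 = -1170 + (274/(-7 + 400))*(823 + 822*(274/(-7 + 400)))/822 = -1170 + (274/393)*(823 + 822*(274/393))/822 = -1170 + (274*(1/393))*(823 + 822*(274*(1/393)))/822 = -1170 + (1/822)*(274/393)*(823 + 822*(274/393)) = -1170 + (1/822)*(274/393)*(823 + 75076/131) = -1170 + (1/822)*(274/393)*(182889/131) = -1170 + 20321/17161 = -20058049/17161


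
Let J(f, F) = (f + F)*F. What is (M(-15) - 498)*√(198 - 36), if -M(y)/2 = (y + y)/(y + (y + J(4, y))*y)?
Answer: -676818*√2/151 ≈ -6338.8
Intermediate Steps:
J(f, F) = F*(F + f) (J(f, F) = (F + f)*F = F*(F + f))
M(y) = -4*y/(y + y*(y + y*(4 + y))) (M(y) = -2*(y + y)/(y + (y + y*(y + 4))*y) = -2*2*y/(y + (y + y*(4 + y))*y) = -2*2*y/(y + y*(y + y*(4 + y))) = -4*y/(y + y*(y + y*(4 + y))))
(M(-15) - 498)*√(198 - 36) = (-4/(1 - 15 - 15*(4 - 15)) - 498)*√(198 - 36) = (-4/(1 - 15 - 15*(-11)) - 498)*√162 = (-4/(1 - 15 + 165) - 498)*(9*√2) = (-4/151 - 498)*(9*√2) = -676818*√2/151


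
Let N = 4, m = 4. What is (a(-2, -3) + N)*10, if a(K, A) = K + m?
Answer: 60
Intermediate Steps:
a(K, A) = 4 + K (a(K, A) = K + 4 = 4 + K)
(a(-2, -3) + N)*10 = ((4 - 2) + 4)*10 = (2 + 4)*10 = 6*10 = 60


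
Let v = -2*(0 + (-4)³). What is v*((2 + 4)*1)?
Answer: 768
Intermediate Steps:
v = 128 (v = -2*(0 - 64) = -2*(-64) = 128)
v*((2 + 4)*1) = 128*((2 + 4)*1) = 128*(6*1) = 128*6 = 768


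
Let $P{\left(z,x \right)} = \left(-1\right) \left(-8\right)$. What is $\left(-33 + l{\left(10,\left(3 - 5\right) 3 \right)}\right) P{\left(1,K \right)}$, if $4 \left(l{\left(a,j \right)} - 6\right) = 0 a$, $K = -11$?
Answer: $-216$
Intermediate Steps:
$l{\left(a,j \right)} = 6$ ($l{\left(a,j \right)} = 6 + \frac{0 a}{4} = 6 + \frac{1}{4} \cdot 0 = 6 + 0 = 6$)
$P{\left(z,x \right)} = 8$
$\left(-33 + l{\left(10,\left(3 - 5\right) 3 \right)}\right) P{\left(1,K \right)} = \left(-33 + 6\right) 8 = \left(-27\right) 8 = -216$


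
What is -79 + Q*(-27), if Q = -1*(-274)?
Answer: -7477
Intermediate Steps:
Q = 274
-79 + Q*(-27) = -79 + 274*(-27) = -79 - 7398 = -7477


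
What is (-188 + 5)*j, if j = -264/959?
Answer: 48312/959 ≈ 50.378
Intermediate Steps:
j = -264/959 (j = -264*1/959 = -264/959 ≈ -0.27529)
(-188 + 5)*j = (-188 + 5)*(-264/959) = -183*(-264/959) = 48312/959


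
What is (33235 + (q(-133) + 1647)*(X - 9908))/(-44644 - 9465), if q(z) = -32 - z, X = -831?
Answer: 18738537/54109 ≈ 346.31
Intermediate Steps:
(33235 + (q(-133) + 1647)*(X - 9908))/(-44644 - 9465) = (33235 + ((-32 - 1*(-133)) + 1647)*(-831 - 9908))/(-44644 - 9465) = (33235 + ((-32 + 133) + 1647)*(-10739))/(-54109) = (33235 + (101 + 1647)*(-10739))*(-1/54109) = (33235 + 1748*(-10739))*(-1/54109) = (33235 - 18771772)*(-1/54109) = -18738537*(-1/54109) = 18738537/54109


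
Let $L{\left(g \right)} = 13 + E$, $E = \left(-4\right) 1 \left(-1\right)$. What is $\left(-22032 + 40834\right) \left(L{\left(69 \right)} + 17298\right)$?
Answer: $325556630$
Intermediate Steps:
$E = 4$ ($E = \left(-4\right) \left(-1\right) = 4$)
$L{\left(g \right)} = 17$ ($L{\left(g \right)} = 13 + 4 = 17$)
$\left(-22032 + 40834\right) \left(L{\left(69 \right)} + 17298\right) = \left(-22032 + 40834\right) \left(17 + 17298\right) = 18802 \cdot 17315 = 325556630$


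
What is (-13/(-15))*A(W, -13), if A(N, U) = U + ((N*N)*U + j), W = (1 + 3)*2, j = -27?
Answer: -11336/15 ≈ -755.73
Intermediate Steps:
W = 8 (W = 4*2 = 8)
A(N, U) = -27 + U + U*N**2 (A(N, U) = U + ((N*N)*U - 27) = U + (N**2*U - 27) = U + (U*N**2 - 27) = U + (-27 + U*N**2) = -27 + U + U*N**2)
(-13/(-15))*A(W, -13) = (-13/(-15))*(-27 - 13 - 13*8**2) = (-13*(-1/15))*(-27 - 13 - 13*64) = 13*(-27 - 13 - 832)/15 = (13/15)*(-872) = -11336/15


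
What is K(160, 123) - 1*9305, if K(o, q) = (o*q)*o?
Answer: 3139495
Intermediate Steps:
K(o, q) = q*o²
K(160, 123) - 1*9305 = 123*160² - 1*9305 = 123*25600 - 9305 = 3148800 - 9305 = 3139495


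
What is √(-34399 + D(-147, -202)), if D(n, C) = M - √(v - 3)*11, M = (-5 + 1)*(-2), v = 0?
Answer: √(-34391 - 11*I*√3) ≈ 0.0514 - 185.45*I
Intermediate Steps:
M = 8 (M = -4*(-2) = 8)
D(n, C) = 8 - 11*I*√3 (D(n, C) = 8 - √(0 - 3)*11 = 8 - √(-3)*11 = 8 - I*√3*11 = 8 - 11*I*√3)
√(-34399 + D(-147, -202)) = √(-34399 + (8 - 11*I*√3)) = √(-34391 - 11*I*√3)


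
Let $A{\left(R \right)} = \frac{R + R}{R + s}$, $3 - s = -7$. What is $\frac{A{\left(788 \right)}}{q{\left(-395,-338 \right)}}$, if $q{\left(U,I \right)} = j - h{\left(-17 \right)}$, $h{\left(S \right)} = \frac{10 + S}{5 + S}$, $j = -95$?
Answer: $- \frac{3152}{152551} \approx -0.020662$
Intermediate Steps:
$s = 10$ ($s = 3 - -7 = 3 + 7 = 10$)
$h{\left(S \right)} = \frac{10 + S}{5 + S}$
$A{\left(R \right)} = \frac{2 R}{10 + R}$ ($A{\left(R \right)} = \frac{R + R}{R + 10} = \frac{2 R}{10 + R}$)
$q{\left(U,I \right)} = - \frac{1147}{12}$ ($q{\left(U,I \right)} = -95 - \frac{10 - 17}{5 - 17} = -95 - \frac{1}{-12} \left(-7\right) = -95 - \left(- \frac{1}{12}\right) \left(-7\right) = -95 - \frac{7}{12} = - \frac{1147}{12}$)
$\frac{A{\left(788 \right)}}{q{\left(-395,-338 \right)}} = \frac{2 \cdot 788 \frac{1}{10 + 788}}{- \frac{1147}{12}} = 2 \cdot 788 \cdot \frac{1}{798} \left(- \frac{12}{1147}\right) = \frac{788}{399} \left(- \frac{12}{1147}\right) = - \frac{3152}{152551}$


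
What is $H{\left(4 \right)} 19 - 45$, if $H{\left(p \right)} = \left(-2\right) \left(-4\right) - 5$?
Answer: $12$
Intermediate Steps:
$H{\left(p \right)} = 3$ ($H{\left(p \right)} = 8 - 5 = 3$)
$H{\left(4 \right)} 19 - 45 = 3 \cdot 19 - 45 = 57 - 45 = 12$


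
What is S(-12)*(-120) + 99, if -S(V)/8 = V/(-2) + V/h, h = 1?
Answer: -5661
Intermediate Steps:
S(V) = -4*V (S(V) = -8*(V/(-2) + V/1) = -8*(V*(-½) + V*1) = -8*(-V/2 + V) = -4*V)
S(-12)*(-120) + 99 = -4*(-12)*(-120) + 99 = 48*(-120) + 99 = -5760 + 99 = -5661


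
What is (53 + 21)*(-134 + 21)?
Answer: -8362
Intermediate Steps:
(53 + 21)*(-134 + 21) = 74*(-113) = -8362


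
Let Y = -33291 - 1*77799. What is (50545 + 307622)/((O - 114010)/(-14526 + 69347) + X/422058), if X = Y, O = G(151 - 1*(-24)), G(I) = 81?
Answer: -5059303837237/33073694 ≈ -1.5297e+5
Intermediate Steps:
O = 81
Y = -111090 (Y = -33291 - 77799 = -111090)
X = -111090
(50545 + 307622)/((O - 114010)/(-14526 + 69347) + X/422058) = (50545 + 307622)/((81 - 114010)/(-14526 + 69347) - 111090/422058) = 358167/(-113929/54821 - 111090*1/422058) = 358167/(-113929*1/54821 - 2645/10049) = 358167/(-113929/54821 - 2645/10049) = 358167/(-99221082/42376633) = 358167*(-42376633/99221082) = -5059303837237/33073694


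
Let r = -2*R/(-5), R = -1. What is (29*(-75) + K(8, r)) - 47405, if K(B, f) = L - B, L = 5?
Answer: -49583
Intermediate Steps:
r = -⅖ (r = -(-2)/(-5) = -(-2)*(-1)/5 = -2*⅕ = -⅖ ≈ -0.40000)
K(B, f) = 5 - B
(29*(-75) + K(8, r)) - 47405 = (29*(-75) + (5 - 1*8)) - 47405 = (-2175 + (5 - 8)) - 47405 = (-2175 - 3) - 47405 = -2178 - 47405 = -49583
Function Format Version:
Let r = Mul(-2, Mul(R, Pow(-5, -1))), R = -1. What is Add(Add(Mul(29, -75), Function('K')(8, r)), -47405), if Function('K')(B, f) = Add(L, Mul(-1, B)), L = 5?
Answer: -49583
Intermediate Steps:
r = Rational(-2, 5) (r = Mul(-2, Mul(-1, Pow(-5, -1))) = Mul(-2, Mul(-1, Rational(-1, 5))) = Mul(-2, Rational(1, 5)) = Rational(-2, 5) ≈ -0.40000)
Function('K')(B, f) = Add(5, Mul(-1, B))
Add(Add(Mul(29, -75), Function('K')(8, r)), -47405) = Add(Add(Mul(29, -75), Add(5, Mul(-1, 8))), -47405) = Add(Add(-2175, Add(5, -8)), -47405) = Add(Add(-2175, -3), -47405) = Add(-2178, -47405) = -49583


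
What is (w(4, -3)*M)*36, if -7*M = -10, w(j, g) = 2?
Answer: 720/7 ≈ 102.86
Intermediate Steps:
M = 10/7 (M = -⅐*(-10) = 10/7 ≈ 1.4286)
(w(4, -3)*M)*36 = (2*(10/7))*36 = (20/7)*36 = 720/7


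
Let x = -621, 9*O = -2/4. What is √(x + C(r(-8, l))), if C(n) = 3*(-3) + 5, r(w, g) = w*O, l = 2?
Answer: 25*I ≈ 25.0*I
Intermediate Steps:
O = -1/18 (O = (-2/4)/9 = (-2*¼)/9 = (⅑)*(-½) = -1/18 ≈ -0.055556)
r(w, g) = -w/18 (r(w, g) = w*(-1/18) = -w/18)
C(n) = -4 (C(n) = -9 + 5 = -4)
√(x + C(r(-8, l))) = √(-621 - 4) = √(-625) = 25*I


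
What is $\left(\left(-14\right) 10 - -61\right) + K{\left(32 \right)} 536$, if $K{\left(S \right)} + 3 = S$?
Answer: $15465$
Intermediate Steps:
$K{\left(S \right)} = -3 + S$
$\left(\left(-14\right) 10 - -61\right) + K{\left(32 \right)} 536 = \left(\left(-14\right) 10 - -61\right) + \left(-3 + 32\right) 536 = \left(-140 + 61\right) + 29 \cdot 536 = -79 + 15544 = 15465$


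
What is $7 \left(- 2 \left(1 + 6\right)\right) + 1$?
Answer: $-97$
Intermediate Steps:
$7 \left(- 2 \left(1 + 6\right)\right) + 1 = 7 \left(\left(-2\right) 7\right) + 1 = 7 \left(-14\right) + 1 = -98 + 1 = -97$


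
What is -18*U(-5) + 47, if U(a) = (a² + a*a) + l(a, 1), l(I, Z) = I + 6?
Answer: -871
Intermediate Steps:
l(I, Z) = 6 + I
U(a) = 6 + a + 2*a² (U(a) = (a² + a*a) + (6 + a) = (a² + a²) + (6 + a) = 2*a² + (6 + a) = 6 + a + 2*a²)
-18*U(-5) + 47 = -18*(6 - 5 + 2*(-5)²) + 47 = -18*(6 - 5 + 2*25) + 47 = -18*(6 - 5 + 50) + 47 = -18*51 + 47 = -918 + 47 = -871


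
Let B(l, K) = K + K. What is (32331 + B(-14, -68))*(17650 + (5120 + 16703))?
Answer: 1270833235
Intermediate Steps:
B(l, K) = 2*K
(32331 + B(-14, -68))*(17650 + (5120 + 16703)) = (32331 + 2*(-68))*(17650 + (5120 + 16703)) = (32331 - 136)*(17650 + 21823) = 32195*39473 = 1270833235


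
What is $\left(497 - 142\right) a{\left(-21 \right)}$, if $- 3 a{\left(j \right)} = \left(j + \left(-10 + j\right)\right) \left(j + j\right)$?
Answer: $-258440$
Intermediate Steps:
$a{\left(j \right)} = - \frac{2 j \left(-10 + 2 j\right)}{3}$ ($a{\left(j \right)} = - \frac{\left(j + \left(-10 + j\right)\right) \left(j + j\right)}{3} = - \frac{\left(-10 + 2 j\right) 2 j}{3} = - \frac{2 j \left(-10 + 2 j\right)}{3}$)
$\left(497 - 142\right) a{\left(-21 \right)} = \left(497 - 142\right) \frac{4}{3} \left(-21\right) \left(5 - -21\right) = 355 \cdot \frac{4}{3} \left(-21\right) \left(5 + 21\right) = 355 \cdot \frac{4}{3} \left(-21\right) 26 = 355 \left(-728\right) = -258440$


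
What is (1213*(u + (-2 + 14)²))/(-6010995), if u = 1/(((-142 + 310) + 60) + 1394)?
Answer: -283319197/9749833890 ≈ -0.029059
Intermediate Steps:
u = 1/1622 (u = 1/((168 + 60) + 1394) = 1/(228 + 1394) = 1/1622 ≈ 0.00061652)
(1213*(u + (-2 + 14)²))/(-6010995) = (1213*(1/1622 + (-2 + 14)²))/(-6010995) = (1213*(1/1622 + 12²))*(-1/6010995) = (1213*(1/1622 + 144))*(-1/6010995) = (1213*(233569/1622))*(-1/6010995) = (283319197/1622)*(-1/6010995) = -283319197/9749833890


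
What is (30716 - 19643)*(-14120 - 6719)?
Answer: -230750247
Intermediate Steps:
(30716 - 19643)*(-14120 - 6719) = 11073*(-20839) = -230750247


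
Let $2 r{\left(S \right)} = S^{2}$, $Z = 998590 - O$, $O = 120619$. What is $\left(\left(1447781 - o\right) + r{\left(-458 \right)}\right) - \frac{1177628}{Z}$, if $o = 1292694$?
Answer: $\frac{228244065271}{877971} \approx 2.5997 \cdot 10^{5}$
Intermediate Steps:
$Z = 877971$ ($Z = 998590 - 120619 = 877971$)
$r{\left(S \right)} = \frac{S^{2}}{2}$
$\left(\left(1447781 - o\right) + r{\left(-458 \right)}\right) - \frac{1177628}{Z} = \left(\left(1447781 - 1292694\right) + \frac{\left(-458\right)^{2}}{2}\right) - \frac{1177628}{877971} = \left(\left(1447781 - 1292694\right) + \frac{1}{2} \cdot 209764\right) - \frac{1177628}{877971} = \left(155087 + 104882\right) - \frac{1177628}{877971} = 259969 - \frac{1177628}{877971} = \frac{228244065271}{877971}$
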